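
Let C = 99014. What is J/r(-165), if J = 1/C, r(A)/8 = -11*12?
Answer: -1/104558784 ≈ -9.5640e-9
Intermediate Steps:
r(A) = -1056 (r(A) = 8*(-11*12) = 8*(-132) = -1056)
J = 1/99014 ≈ 1.0100e-5
J/r(-165) = (1/99014)/(-1056) = (1/99014)*(-1/1056) = -1/104558784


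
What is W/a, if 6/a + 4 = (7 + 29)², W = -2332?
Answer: -1506472/3 ≈ -5.0216e+5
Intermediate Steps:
a = 3/646 (a = 6/(-4 + (7 + 29)²) = 6/(-4 + 36²) = 6/(-4 + 1296) = 6/1292 = 6*(1/1292) = 3/646 ≈ 0.0046440)
W/a = -2332/3/646 = -2332*646/3 = -1506472/3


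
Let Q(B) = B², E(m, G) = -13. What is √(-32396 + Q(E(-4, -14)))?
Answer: I*√32227 ≈ 179.52*I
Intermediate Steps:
√(-32396 + Q(E(-4, -14))) = √(-32396 + (-13)²) = √(-32396 + 169) = √(-32227) = I*√32227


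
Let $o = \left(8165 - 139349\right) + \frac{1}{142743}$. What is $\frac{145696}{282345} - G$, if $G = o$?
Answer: $\frac{1762366560932141}{13434257445} \approx 1.3118 \cdot 10^{5}$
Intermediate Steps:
$o = - \frac{18725597711}{142743}$ ($o = -131184 + \frac{1}{142743} = - \frac{18725597711}{142743} \approx -1.3118 \cdot 10^{5}$)
$G = - \frac{18725597711}{142743} \approx -1.3118 \cdot 10^{5}$
$\frac{145696}{282345} - G = \frac{145696}{282345} - - \frac{18725597711}{142743} = 145696 \cdot \frac{1}{282345} + \frac{18725597711}{142743} = \frac{145696}{282345} + \frac{18725597711}{142743} = \frac{1762366560932141}{13434257445}$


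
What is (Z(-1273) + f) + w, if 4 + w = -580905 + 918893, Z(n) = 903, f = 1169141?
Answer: 1508028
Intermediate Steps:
w = 337984 (w = -4 + (-580905 + 918893) = -4 + 337988 = 337984)
(Z(-1273) + f) + w = (903 + 1169141) + 337984 = 1170044 + 337984 = 1508028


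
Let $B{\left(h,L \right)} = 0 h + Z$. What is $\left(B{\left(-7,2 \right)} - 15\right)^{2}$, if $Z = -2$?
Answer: $289$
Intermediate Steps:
$B{\left(h,L \right)} = -2$ ($B{\left(h,L \right)} = 0 h - 2 = 0 - 2 = -2$)
$\left(B{\left(-7,2 \right)} - 15\right)^{2} = \left(-2 - 15\right)^{2} = \left(-17\right)^{2} = 289$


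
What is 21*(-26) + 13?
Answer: -533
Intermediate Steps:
21*(-26) + 13 = -546 + 13 = -533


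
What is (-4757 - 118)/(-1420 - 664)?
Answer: 4875/2084 ≈ 2.3393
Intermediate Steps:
(-4757 - 118)/(-1420 - 664) = -4875/(-2084) = -4875*(-1/2084) = 4875/2084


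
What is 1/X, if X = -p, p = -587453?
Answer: 1/587453 ≈ 1.7023e-6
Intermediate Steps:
X = 587453 (X = -1*(-587453) = 587453)
1/X = 1/587453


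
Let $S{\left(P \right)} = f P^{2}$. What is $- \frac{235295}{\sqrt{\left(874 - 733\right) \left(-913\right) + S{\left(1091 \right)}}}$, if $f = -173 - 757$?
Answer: $\frac{235295 i \sqrt{123010007}}{369030021} \approx 7.0717 i$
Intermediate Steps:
$f = -930$
$S{\left(P \right)} = - 930 P^{2}$
$- \frac{235295}{\sqrt{\left(874 - 733\right) \left(-913\right) + S{\left(1091 \right)}}} = - \frac{235295}{\sqrt{\left(874 - 733\right) \left(-913\right) - 930 \cdot 1091^{2}}} = - \frac{235295}{\sqrt{141 \left(-913\right) - 1106961330}} = - \frac{235295}{\sqrt{-128733 - 1106961330}} = - \frac{235295}{\sqrt{-1107090063}} = - \frac{235295}{3 i \sqrt{123010007}} = - 235295 \left(- \frac{i \sqrt{123010007}}{369030021}\right) = \frac{235295 i \sqrt{123010007}}{369030021}$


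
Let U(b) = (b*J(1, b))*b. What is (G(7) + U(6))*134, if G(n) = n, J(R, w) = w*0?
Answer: 938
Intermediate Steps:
J(R, w) = 0
U(b) = 0 (U(b) = (b*0)*b = 0*b = 0)
(G(7) + U(6))*134 = (7 + 0)*134 = 7*134 = 938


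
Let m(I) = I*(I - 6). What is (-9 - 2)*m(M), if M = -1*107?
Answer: -133001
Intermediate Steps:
M = -107
m(I) = I*(-6 + I)
(-9 - 2)*m(M) = (-9 - 2)*(-107*(-6 - 107)) = -(-1177)*(-113) = -11*12091 = -133001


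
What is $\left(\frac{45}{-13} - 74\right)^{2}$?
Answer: $\frac{1014049}{169} \approx 6000.3$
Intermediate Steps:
$\left(\frac{45}{-13} - 74\right)^{2} = \left(45 \left(- \frac{1}{13}\right) - 74\right)^{2} = \left(- \frac{45}{13} - 74\right)^{2} = \left(- \frac{1007}{13}\right)^{2} = \frac{1014049}{169}$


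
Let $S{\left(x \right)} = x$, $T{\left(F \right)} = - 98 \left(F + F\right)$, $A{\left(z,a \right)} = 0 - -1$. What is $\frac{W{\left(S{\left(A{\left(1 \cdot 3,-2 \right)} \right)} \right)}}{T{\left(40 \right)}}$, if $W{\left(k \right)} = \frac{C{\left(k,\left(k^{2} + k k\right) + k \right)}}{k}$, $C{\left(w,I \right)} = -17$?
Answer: $\frac{17}{7840} \approx 0.0021684$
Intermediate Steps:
$A{\left(z,a \right)} = 1$ ($A{\left(z,a \right)} = 0 + 1 = 1$)
$T{\left(F \right)} = - 196 F$ ($T{\left(F \right)} = - 98 \cdot 2 F = - 196 F$)
$W{\left(k \right)} = - \frac{17}{k}$
$\frac{W{\left(S{\left(A{\left(1 \cdot 3,-2 \right)} \right)} \right)}}{T{\left(40 \right)}} = \frac{\left(-17\right) 1^{-1}}{\left(-196\right) 40} = \frac{\left(-17\right) 1}{-7840} = \left(-17\right) \left(- \frac{1}{7840}\right) = \frac{17}{7840}$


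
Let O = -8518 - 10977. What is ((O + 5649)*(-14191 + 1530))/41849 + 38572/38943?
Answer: 6828485893886/1629725607 ≈ 4190.0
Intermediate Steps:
O = -19495
((O + 5649)*(-14191 + 1530))/41849 + 38572/38943 = ((-19495 + 5649)*(-14191 + 1530))/41849 + 38572/38943 = -13846*(-12661)*(1/41849) + 38572*(1/38943) = 175304206*(1/41849) + 38572/38943 = 175304206/41849 + 38572/38943 = 6828485893886/1629725607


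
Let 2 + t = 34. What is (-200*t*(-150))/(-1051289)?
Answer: -960000/1051289 ≈ -0.91317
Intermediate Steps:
t = 32 (t = -2 + 34 = 32)
(-200*t*(-150))/(-1051289) = (-200*32*(-150))/(-1051289) = -6400*(-150)*(-1/1051289) = 960000*(-1/1051289) = -960000/1051289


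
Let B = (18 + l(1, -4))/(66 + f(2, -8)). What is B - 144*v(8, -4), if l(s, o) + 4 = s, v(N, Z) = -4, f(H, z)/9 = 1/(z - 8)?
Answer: 201104/349 ≈ 576.23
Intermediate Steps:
f(H, z) = 9/(-8 + z) (f(H, z) = 9/(z - 8) = 9/(-8 + z))
l(s, o) = -4 + s
B = 80/349 (B = (18 + (-4 + 1))/(66 + 9/(-8 - 8)) = (18 - 3)/(66 + 9/(-16)) = 15/(66 + 9*(-1/16)) = 15/(66 - 9/16) = 15/(1047/16) = 15*(16/1047) = 80/349 ≈ 0.22923)
B - 144*v(8, -4) = 80/349 - 144*(-4) = 80/349 + 576 = 201104/349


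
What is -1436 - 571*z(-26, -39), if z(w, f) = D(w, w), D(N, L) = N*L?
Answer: -387432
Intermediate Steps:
D(N, L) = L*N
z(w, f) = w² (z(w, f) = w*w = w²)
-1436 - 571*z(-26, -39) = -1436 - 571*(-26)² = -1436 - 571*676 = -1436 - 385996 = -387432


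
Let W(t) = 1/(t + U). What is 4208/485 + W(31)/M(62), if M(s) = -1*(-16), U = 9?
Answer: 538721/62080 ≈ 8.6779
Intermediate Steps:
W(t) = 1/(9 + t) (W(t) = 1/(t + 9) = 1/(9 + t))
M(s) = 16
4208/485 + W(31)/M(62) = 4208/485 + 1/((9 + 31)*16) = 4208*(1/485) + (1/16)/40 = 4208/485 + (1/40)*(1/16) = 4208/485 + 1/640 = 538721/62080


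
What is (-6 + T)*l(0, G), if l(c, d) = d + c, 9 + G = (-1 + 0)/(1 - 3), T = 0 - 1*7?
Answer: 221/2 ≈ 110.50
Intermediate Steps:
T = -7 (T = 0 - 7 = -7)
G = -17/2 (G = -9 + (-1 + 0)/(1 - 3) = -9 - 1/(-2) = -9 - 1*(-½) = -9 + ½ = -17/2 ≈ -8.5000)
l(c, d) = c + d
(-6 + T)*l(0, G) = (-6 - 7)*(0 - 17/2) = -13*(-17/2) = 221/2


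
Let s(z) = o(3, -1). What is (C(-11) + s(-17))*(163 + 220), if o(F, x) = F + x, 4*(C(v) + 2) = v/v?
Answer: 383/4 ≈ 95.750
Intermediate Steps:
C(v) = -7/4 (C(v) = -2 + (v/v)/4 = -2 + (1/4)*1 = -2 + 1/4 = -7/4)
s(z) = 2 (s(z) = 3 - 1 = 2)
(C(-11) + s(-17))*(163 + 220) = (-7/4 + 2)*(163 + 220) = (1/4)*383 = 383/4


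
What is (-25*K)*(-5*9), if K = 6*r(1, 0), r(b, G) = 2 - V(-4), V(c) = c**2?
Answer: -94500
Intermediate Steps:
r(b, G) = -14 (r(b, G) = 2 - 1*(-4)**2 = 2 - 1*16 = 2 - 16 = -14)
K = -84 (K = 6*(-14) = -84)
(-25*K)*(-5*9) = (-25*(-84))*(-5*9) = 2100*(-45) = -94500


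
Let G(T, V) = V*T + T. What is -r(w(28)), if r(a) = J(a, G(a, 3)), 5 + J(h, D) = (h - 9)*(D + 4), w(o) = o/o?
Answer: 69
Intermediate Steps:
G(T, V) = T + T*V (G(T, V) = T*V + T = T + T*V)
w(o) = 1
J(h, D) = -5 + (-9 + h)*(4 + D) (J(h, D) = -5 + (h - 9)*(D + 4) = -5 + (-9 + h)*(4 + D))
r(a) = -41 - 32*a + 4*a² (r(a) = -41 - 9*a*(1 + 3) + 4*a + (a*(1 + 3))*a = -41 - 9*a*4 + 4*a + (a*4)*a = -41 - 36*a + 4*a + (4*a)*a = -41 - 36*a + 4*a + 4*a² = -41 - 32*a + 4*a²)
-r(w(28)) = -(-41 - 32*1 + 4*1²) = -(-41 - 32 + 4*1) = -(-41 - 32 + 4) = -1*(-69) = 69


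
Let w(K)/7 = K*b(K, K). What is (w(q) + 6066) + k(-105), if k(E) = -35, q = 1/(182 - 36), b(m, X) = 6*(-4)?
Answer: 440179/73 ≈ 6029.9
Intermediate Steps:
b(m, X) = -24
q = 1/146 ≈ 0.0068493
w(K) = -168*K (w(K) = 7*(K*(-24)) = 7*(-24*K) = -168*K)
(w(q) + 6066) + k(-105) = (-168*1/146 + 6066) - 35 = (-84/73 + 6066) - 35 = 442734/73 - 35 = 440179/73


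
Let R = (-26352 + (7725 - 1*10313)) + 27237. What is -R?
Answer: 1703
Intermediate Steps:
R = -1703 (R = (-26352 + (7725 - 10313)) + 27237 = (-26352 - 2588) + 27237 = -28940 + 27237 = -1703)
-R = -1*(-1703) = 1703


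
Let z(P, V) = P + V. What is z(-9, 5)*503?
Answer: -2012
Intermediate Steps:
z(-9, 5)*503 = (-9 + 5)*503 = -4*503 = -2012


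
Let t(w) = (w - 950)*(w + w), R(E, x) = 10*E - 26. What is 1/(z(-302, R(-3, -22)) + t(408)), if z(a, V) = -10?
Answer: -1/442282 ≈ -2.2610e-6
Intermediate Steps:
R(E, x) = -26 + 10*E
t(w) = 2*w*(-950 + w) (t(w) = (-950 + w)*(2*w) = 2*w*(-950 + w))
1/(z(-302, R(-3, -22)) + t(408)) = 1/(-10 + 2*408*(-950 + 408)) = 1/(-10 + 2*408*(-542)) = 1/(-10 - 442272) = 1/(-442282) = -1/442282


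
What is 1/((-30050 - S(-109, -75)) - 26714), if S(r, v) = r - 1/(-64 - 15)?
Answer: -79/4475746 ≈ -1.7651e-5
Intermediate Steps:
S(r, v) = 1/79 + r (S(r, v) = r - 1/(-79) = r - 1*(-1/79) = r + 1/79 = 1/79 + r)
1/((-30050 - S(-109, -75)) - 26714) = 1/((-30050 - (1/79 - 109)) - 26714) = 1/((-30050 - 1*(-8610/79)) - 26714) = 1/((-30050 + 8610/79) - 26714) = 1/(-2365340/79 - 26714) = 1/(-4475746/79) = -79/4475746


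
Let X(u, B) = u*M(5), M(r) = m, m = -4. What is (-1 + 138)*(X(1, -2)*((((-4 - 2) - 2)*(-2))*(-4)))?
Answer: 35072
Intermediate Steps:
M(r) = -4
X(u, B) = -4*u (X(u, B) = u*(-4) = -4*u)
(-1 + 138)*(X(1, -2)*((((-4 - 2) - 2)*(-2))*(-4))) = (-1 + 138)*((-4*1)*((((-4 - 2) - 2)*(-2))*(-4))) = 137*(-4*(-6 - 2)*(-2)*(-4)) = 137*(-4*(-8*(-2))*(-4)) = 137*(-64*(-4)) = 137*(-4*(-64)) = 137*256 = 35072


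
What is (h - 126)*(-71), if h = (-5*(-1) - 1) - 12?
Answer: 9514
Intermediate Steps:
h = -8 (h = (5 - 1) - 12 = 4 - 12 = -8)
(h - 126)*(-71) = (-8 - 126)*(-71) = -134*(-71) = 9514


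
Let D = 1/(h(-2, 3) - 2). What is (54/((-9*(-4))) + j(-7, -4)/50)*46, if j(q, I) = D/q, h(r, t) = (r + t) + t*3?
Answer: 96577/1400 ≈ 68.984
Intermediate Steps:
h(r, t) = r + 4*t (h(r, t) = (r + t) + 3*t = r + 4*t)
D = ⅛ (D = 1/((-2 + 4*3) - 2) = 1/((-2 + 12) - 2) = 1/(10 - 2) = 1/8 = ⅛ ≈ 0.12500)
j(q, I) = 1/(8*q)
(54/((-9*(-4))) + j(-7, -4)/50)*46 = (54/((-9*(-4))) + ((⅛)/(-7))/50)*46 = (54/36 + ((⅛)*(-⅐))*(1/50))*46 = (54*(1/36) - 1/56*1/50)*46 = (3/2 - 1/2800)*46 = (4199/2800)*46 = 96577/1400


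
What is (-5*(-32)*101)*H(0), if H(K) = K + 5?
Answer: 80800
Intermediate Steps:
H(K) = 5 + K
(-5*(-32)*101)*H(0) = (-5*(-32)*101)*(5 + 0) = (160*101)*5 = 16160*5 = 80800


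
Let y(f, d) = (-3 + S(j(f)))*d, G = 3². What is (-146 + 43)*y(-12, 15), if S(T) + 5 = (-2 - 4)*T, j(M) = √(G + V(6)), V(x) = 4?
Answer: 12360 + 9270*√13 ≈ 45783.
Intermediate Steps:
G = 9
j(M) = √13 (j(M) = √(9 + 4) = √13)
S(T) = -5 - 6*T (S(T) = -5 + (-2 - 4)*T = -5 - 6*T)
y(f, d) = d*(-8 - 6*√13) (y(f, d) = (-3 + (-5 - 6*√13))*d = (-8 - 6*√13)*d = d*(-8 - 6*√13))
(-146 + 43)*y(-12, 15) = (-146 + 43)*(-2*15*(4 + 3*√13)) = -103*(-120 - 90*√13) = 12360 + 9270*√13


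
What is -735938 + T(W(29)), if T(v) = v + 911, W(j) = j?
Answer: -734998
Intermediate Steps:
T(v) = 911 + v
-735938 + T(W(29)) = -735938 + (911 + 29) = -735938 + 940 = -734998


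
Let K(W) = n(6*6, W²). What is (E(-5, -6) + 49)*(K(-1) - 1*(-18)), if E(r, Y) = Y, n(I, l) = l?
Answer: 817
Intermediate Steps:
K(W) = W²
(E(-5, -6) + 49)*(K(-1) - 1*(-18)) = (-6 + 49)*((-1)² - 1*(-18)) = 43*(1 + 18) = 43*19 = 817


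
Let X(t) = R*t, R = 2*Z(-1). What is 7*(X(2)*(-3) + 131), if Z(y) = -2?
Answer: 1085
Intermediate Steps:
R = -4 (R = 2*(-2) = -4)
X(t) = -4*t
7*(X(2)*(-3) + 131) = 7*(-4*2*(-3) + 131) = 7*(-8*(-3) + 131) = 7*(24 + 131) = 7*155 = 1085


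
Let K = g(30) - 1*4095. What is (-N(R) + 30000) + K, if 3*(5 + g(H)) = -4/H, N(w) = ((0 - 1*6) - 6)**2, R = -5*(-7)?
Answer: 1159018/45 ≈ 25756.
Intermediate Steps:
R = 35
N(w) = 144 (N(w) = ((0 - 6) - 6)**2 = (-6 - 6)**2 = (-12)**2 = 144)
g(H) = -5 - 4/(3*H) (g(H) = -5 + (-4/H)/3 = -5 - 4/(3*H))
K = -184502/45 (K = (-5 - 4/3/30) - 1*4095 = (-5 - 4/3*1/30) - 4095 = (-5 - 2/45) - 4095 = -227/45 - 4095 = -184502/45 ≈ -4100.0)
(-N(R) + 30000) + K = (-1*144 + 30000) - 184502/45 = (-144 + 30000) - 184502/45 = 29856 - 184502/45 = 1159018/45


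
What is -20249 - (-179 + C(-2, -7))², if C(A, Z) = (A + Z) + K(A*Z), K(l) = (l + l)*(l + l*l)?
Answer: -32419113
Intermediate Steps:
K(l) = 2*l*(l + l²) (K(l) = (2*l)*(l + l²) = 2*l*(l + l²))
C(A, Z) = A + Z + 2*A²*Z²*(1 + A*Z) (C(A, Z) = (A + Z) + 2*(A*Z)²*(1 + A*Z) = (A + Z) + 2*(A²*Z²)*(1 + A*Z) = (A + Z) + 2*A²*Z²*(1 + A*Z) = A + Z + 2*A²*Z²*(1 + A*Z))
-20249 - (-179 + C(-2, -7))² = -20249 - (-179 + (-2 - 7 + 2*(-2)²*(-7)²*(1 - 2*(-7))))² = -20249 - (-179 + (-2 - 7 + 2*4*49*(1 + 14)))² = -20249 - (-179 + (-2 - 7 + 2*4*49*15))² = -20249 - (-179 + (-2 - 7 + 5880))² = -20249 - (-179 + 5871)² = -20249 - 1*5692² = -20249 - 1*32398864 = -20249 - 32398864 = -32419113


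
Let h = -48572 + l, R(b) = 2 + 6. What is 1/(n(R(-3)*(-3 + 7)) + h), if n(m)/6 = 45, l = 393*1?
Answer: -1/47909 ≈ -2.0873e-5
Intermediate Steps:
l = 393
R(b) = 8
n(m) = 270 (n(m) = 6*45 = 270)
h = -48179 (h = -48572 + 393 = -48179)
1/(n(R(-3)*(-3 + 7)) + h) = 1/(270 - 48179) = 1/(-47909) = -1/47909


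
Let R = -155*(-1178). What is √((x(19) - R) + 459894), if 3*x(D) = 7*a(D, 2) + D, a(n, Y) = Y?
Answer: √277315 ≈ 526.61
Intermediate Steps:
R = 182590
x(D) = 14/3 + D/3 (x(D) = (7*2 + D)/3 = (14 + D)/3 = 14/3 + D/3)
√((x(19) - R) + 459894) = √(((14/3 + (⅓)*19) - 1*182590) + 459894) = √(((14/3 + 19/3) - 182590) + 459894) = √((11 - 182590) + 459894) = √(-182579 + 459894) = √277315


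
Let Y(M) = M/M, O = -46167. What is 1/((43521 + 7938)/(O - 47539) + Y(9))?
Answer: 93706/42247 ≈ 2.2181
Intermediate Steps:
Y(M) = 1
1/((43521 + 7938)/(O - 47539) + Y(9)) = 1/((43521 + 7938)/(-46167 - 47539) + 1) = 1/(51459/(-93706) + 1) = 1/(51459*(-1/93706) + 1) = 1/(-51459/93706 + 1) = 1/(42247/93706) = 93706/42247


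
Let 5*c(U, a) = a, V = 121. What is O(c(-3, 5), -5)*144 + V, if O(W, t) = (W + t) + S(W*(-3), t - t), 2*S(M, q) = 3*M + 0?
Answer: -1103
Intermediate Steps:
c(U, a) = a/5
S(M, q) = 3*M/2 (S(M, q) = (3*M + 0)/2 = (3*M)/2 = 3*M/2)
O(W, t) = t - 7*W/2 (O(W, t) = (W + t) + 3*(W*(-3))/2 = (W + t) + 3*(-3*W)/2 = (W + t) - 9*W/2 = t - 7*W/2)
O(c(-3, 5), -5)*144 + V = (-5 - 7*5/10)*144 + 121 = (-5 - 7/2*1)*144 + 121 = (-5 - 7/2)*144 + 121 = -17/2*144 + 121 = -1224 + 121 = -1103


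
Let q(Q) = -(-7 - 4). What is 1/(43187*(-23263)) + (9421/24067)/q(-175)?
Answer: 9464893879464/265970457600397 ≈ 0.035586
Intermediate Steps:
q(Q) = 11 (q(Q) = -1*(-11) = 11)
1/(43187*(-23263)) + (9421/24067)/q(-175) = 1/(43187*(-23263)) + (9421/24067)/11 = (1/43187)*(-1/23263) + (9421*(1/24067))*(1/11) = -1/1004659181 + (9421/24067)*(1/11) = -1/1004659181 + 9421/264737 = 9464893879464/265970457600397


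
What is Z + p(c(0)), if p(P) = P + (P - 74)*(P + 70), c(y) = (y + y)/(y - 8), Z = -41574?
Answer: -46754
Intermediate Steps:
c(y) = 2*y/(-8 + y) (c(y) = (2*y)/(-8 + y) = 2*y/(-8 + y))
p(P) = P + (-74 + P)*(70 + P)
Z + p(c(0)) = -41574 + (-5180 + (2*0/(-8 + 0))² - 6*0/(-8 + 0)) = -41574 + (-5180 + (2*0/(-8))² - 6*0/(-8)) = -41574 + (-5180 + (2*0*(-⅛))² - 6*0*(-1)/8) = -41574 + (-5180 + 0² - 3*0) = -41574 + (-5180 + 0 + 0) = -41574 - 5180 = -46754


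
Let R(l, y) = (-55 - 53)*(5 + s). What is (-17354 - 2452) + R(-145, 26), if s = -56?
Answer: -14298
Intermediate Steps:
R(l, y) = 5508 (R(l, y) = (-55 - 53)*(5 - 56) = -108*(-51) = 5508)
(-17354 - 2452) + R(-145, 26) = (-17354 - 2452) + 5508 = -19806 + 5508 = -14298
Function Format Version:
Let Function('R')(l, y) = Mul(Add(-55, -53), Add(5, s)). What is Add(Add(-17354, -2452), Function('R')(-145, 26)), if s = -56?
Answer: -14298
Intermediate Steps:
Function('R')(l, y) = 5508 (Function('R')(l, y) = Mul(Add(-55, -53), Add(5, -56)) = Mul(-108, -51) = 5508)
Add(Add(-17354, -2452), Function('R')(-145, 26)) = Add(Add(-17354, -2452), 5508) = Add(-19806, 5508) = -14298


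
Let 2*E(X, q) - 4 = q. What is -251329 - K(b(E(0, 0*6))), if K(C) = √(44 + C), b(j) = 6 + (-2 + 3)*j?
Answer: -251329 - 2*√13 ≈ -2.5134e+5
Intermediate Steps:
E(X, q) = 2 + q/2
b(j) = 6 + j (b(j) = 6 + 1*j = 6 + j)
-251329 - K(b(E(0, 0*6))) = -251329 - √(44 + (6 + (2 + (0*6)/2))) = -251329 - √(44 + (6 + (2 + (½)*0))) = -251329 - √(44 + (6 + (2 + 0))) = -251329 - √(44 + (6 + 2)) = -251329 - √(44 + 8) = -251329 - √52 = -251329 - 2*√13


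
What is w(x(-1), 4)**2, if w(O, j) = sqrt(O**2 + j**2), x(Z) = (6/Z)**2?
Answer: 1312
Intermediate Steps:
x(Z) = 36/Z**2
w(x(-1), 4)**2 = (sqrt((36/(-1)**2)**2 + 4**2))**2 = (sqrt((36*1)**2 + 16))**2 = (sqrt(36**2 + 16))**2 = (sqrt(1296 + 16))**2 = (sqrt(1312))**2 = (4*sqrt(82))**2 = 1312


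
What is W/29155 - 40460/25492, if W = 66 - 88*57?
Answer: -65289835/37160963 ≈ -1.7569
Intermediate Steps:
W = -4950 (W = 66 - 5016 = -4950)
W/29155 - 40460/25492 = -4950/29155 - 40460/25492 = -4950*1/29155 - 40460*1/25492 = -990/5831 - 10115/6373 = -65289835/37160963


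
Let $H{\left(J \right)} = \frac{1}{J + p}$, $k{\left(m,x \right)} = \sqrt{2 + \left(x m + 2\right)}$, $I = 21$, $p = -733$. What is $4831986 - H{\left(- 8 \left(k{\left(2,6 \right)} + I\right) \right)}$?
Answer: $\frac{4508242939}{933} \approx 4.832 \cdot 10^{6}$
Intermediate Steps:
$k{\left(m,x \right)} = \sqrt{4 + m x}$ ($k{\left(m,x \right)} = \sqrt{2 + \left(m x + 2\right)} = \sqrt{2 + \left(2 + m x\right)} = \sqrt{4 + m x}$)
$H{\left(J \right)} = \frac{1}{-733 + J}$ ($H{\left(J \right)} = \frac{1}{J - 733} = \frac{1}{-733 + J}$)
$4831986 - H{\left(- 8 \left(k{\left(2,6 \right)} + I\right) \right)} = 4831986 - \frac{1}{-733 - 8 \left(\sqrt{4 + 2 \cdot 6} + 21\right)} = 4831986 - \frac{1}{-733 - 8 \left(\sqrt{4 + 12} + 21\right)} = 4831986 - \frac{1}{-733 - 8 \left(\sqrt{16} + 21\right)} = 4831986 - \frac{1}{-733 - 8 \left(4 + 21\right)} = 4831986 - \frac{1}{-733 - 200} = 4831986 - \frac{1}{-933} = 4831986 - - \frac{1}{933} = 4831986 + \frac{1}{933} = \frac{4508242939}{933}$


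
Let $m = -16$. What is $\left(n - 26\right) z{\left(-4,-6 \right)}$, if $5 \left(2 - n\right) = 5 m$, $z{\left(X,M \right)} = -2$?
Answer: $16$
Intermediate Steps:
$n = 18$ ($n = 2 - \frac{5 \left(-16\right)}{5} = 2 - -16 = 2 + 16 = 18$)
$\left(n - 26\right) z{\left(-4,-6 \right)} = \left(18 - 26\right) \left(-2\right) = \left(-8\right) \left(-2\right) = 16$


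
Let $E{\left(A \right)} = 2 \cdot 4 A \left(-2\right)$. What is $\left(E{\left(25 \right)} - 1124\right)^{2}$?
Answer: $2322576$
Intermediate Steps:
$E{\left(A \right)} = - 16 A$ ($E{\left(A \right)} = 8 A \left(-2\right) = - 16 A$)
$\left(E{\left(25 \right)} - 1124\right)^{2} = \left(\left(-16\right) 25 - 1124\right)^{2} = \left(-400 - 1124\right)^{2} = \left(-1524\right)^{2} = 2322576$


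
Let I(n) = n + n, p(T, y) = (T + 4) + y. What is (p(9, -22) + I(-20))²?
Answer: 2401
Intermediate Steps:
p(T, y) = 4 + T + y (p(T, y) = (4 + T) + y = 4 + T + y)
I(n) = 2*n
(p(9, -22) + I(-20))² = ((4 + 9 - 22) + 2*(-20))² = (-9 - 40)² = (-49)² = 2401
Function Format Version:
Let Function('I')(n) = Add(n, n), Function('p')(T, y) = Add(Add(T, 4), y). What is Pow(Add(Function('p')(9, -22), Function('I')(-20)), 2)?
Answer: 2401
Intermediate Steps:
Function('p')(T, y) = Add(4, T, y) (Function('p')(T, y) = Add(Add(4, T), y) = Add(4, T, y))
Function('I')(n) = Mul(2, n)
Pow(Add(Function('p')(9, -22), Function('I')(-20)), 2) = Pow(Add(Add(4, 9, -22), Mul(2, -20)), 2) = Pow(Add(-9, -40), 2) = Pow(-49, 2) = 2401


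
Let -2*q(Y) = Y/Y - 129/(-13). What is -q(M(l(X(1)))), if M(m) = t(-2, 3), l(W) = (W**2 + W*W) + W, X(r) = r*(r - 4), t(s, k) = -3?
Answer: 71/13 ≈ 5.4615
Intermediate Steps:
X(r) = r*(-4 + r)
l(W) = W + 2*W**2 (l(W) = (W**2 + W**2) + W = 2*W**2 + W = W + 2*W**2)
M(m) = -3
q(Y) = -71/13 (q(Y) = -(Y/Y - 129/(-13))/2 = -(1 - 129*(-1/13))/2 = -(1 + 129/13)/2 = -1/2*142/13 = -71/13)
-q(M(l(X(1)))) = -1*(-71/13) = 71/13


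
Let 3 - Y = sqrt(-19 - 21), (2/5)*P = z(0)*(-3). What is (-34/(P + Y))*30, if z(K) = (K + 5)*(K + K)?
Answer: -3060/49 - 2040*I*sqrt(10)/49 ≈ -62.449 - 131.65*I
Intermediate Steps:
z(K) = 2*K*(5 + K) (z(K) = (5 + K)*(2*K) = 2*K*(5 + K))
P = 0 (P = 5*((2*0*(5 + 0))*(-3))/2 = 5*((2*0*5)*(-3))/2 = 5*(0*(-3))/2 = (5/2)*0 = 0)
Y = 3 - 2*I*sqrt(10) (Y = 3 - sqrt(-19 - 21) = 3 - sqrt(-40) = 3 - 2*I*sqrt(10) ≈ 3.0 - 6.3246*I)
(-34/(P + Y))*30 = (-34/(0 + (3 - 2*I*sqrt(10))))*30 = (-34/(3 - 2*I*sqrt(10)))*30 = -34/(3 - 2*I*sqrt(10))*30 = -1020/(3 - 2*I*sqrt(10))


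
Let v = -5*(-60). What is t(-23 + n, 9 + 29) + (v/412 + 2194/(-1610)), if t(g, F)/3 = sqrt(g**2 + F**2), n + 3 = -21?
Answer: -52616/82915 + 3*sqrt(3653) ≈ 180.69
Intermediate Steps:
n = -24 (n = -3 - 21 = -24)
v = 300
t(g, F) = 3*sqrt(F**2 + g**2) (t(g, F) = 3*sqrt(g**2 + F**2) = 3*sqrt(F**2 + g**2))
t(-23 + n, 9 + 29) + (v/412 + 2194/(-1610)) = 3*sqrt((9 + 29)**2 + (-23 - 24)**2) + (300/412 + 2194/(-1610)) = 3*sqrt(38**2 + (-47)**2) + (300*(1/412) + 2194*(-1/1610)) = 3*sqrt(1444 + 2209) + (75/103 - 1097/805) = 3*sqrt(3653) - 52616/82915 = -52616/82915 + 3*sqrt(3653)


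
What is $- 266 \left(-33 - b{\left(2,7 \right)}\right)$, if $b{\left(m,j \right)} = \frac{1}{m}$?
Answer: $8911$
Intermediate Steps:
$- 266 \left(-33 - b{\left(2,7 \right)}\right) = - 266 \left(-33 - \frac{1}{2}\right) = \left(-266\right) \left(- \frac{67}{2}\right) = 8911$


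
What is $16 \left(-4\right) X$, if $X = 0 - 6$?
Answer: $384$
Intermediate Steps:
$X = -6$
$16 \left(-4\right) X = 16 \left(-4\right) \left(-6\right) = \left(-64\right) \left(-6\right) = 384$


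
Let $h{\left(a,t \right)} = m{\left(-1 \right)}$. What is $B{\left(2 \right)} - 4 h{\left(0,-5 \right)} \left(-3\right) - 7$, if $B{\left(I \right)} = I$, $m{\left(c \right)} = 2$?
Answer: $41$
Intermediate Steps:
$h{\left(a,t \right)} = 2$
$B{\left(2 \right)} - 4 h{\left(0,-5 \right)} \left(-3\right) - 7 = 2 \left(-4\right) 2 \left(-3\right) - 7 = 2 \left(\left(-8\right) \left(-3\right)\right) - 7 = 2 \cdot 24 - 7 = 48 - 7 = 41$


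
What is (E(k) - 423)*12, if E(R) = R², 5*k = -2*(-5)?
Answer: -5028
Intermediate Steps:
k = 2 (k = (-2*(-5))/5 = (⅕)*10 = 2)
(E(k) - 423)*12 = (2² - 423)*12 = (4 - 423)*12 = -419*12 = -5028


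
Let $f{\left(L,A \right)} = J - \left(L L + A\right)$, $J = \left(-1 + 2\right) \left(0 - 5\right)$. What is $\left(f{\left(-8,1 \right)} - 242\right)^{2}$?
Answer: $97344$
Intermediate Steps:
$J = -5$ ($J = 1 \left(-5\right) = -5$)
$f{\left(L,A \right)} = -5 - A - L^{2}$ ($f{\left(L,A \right)} = -5 - \left(L L + A\right) = -5 - \left(L^{2} + A\right) = -5 - \left(A + L^{2}\right) = -5 - A - L^{2}$)
$\left(f{\left(-8,1 \right)} - 242\right)^{2} = \left(\left(-5 - 1 - \left(-8\right)^{2}\right) - 242\right)^{2} = \left(\left(-5 - 1 - 64\right) - 242\right)^{2} = \left(-70 - 242\right)^{2} = \left(-312\right)^{2} = 97344$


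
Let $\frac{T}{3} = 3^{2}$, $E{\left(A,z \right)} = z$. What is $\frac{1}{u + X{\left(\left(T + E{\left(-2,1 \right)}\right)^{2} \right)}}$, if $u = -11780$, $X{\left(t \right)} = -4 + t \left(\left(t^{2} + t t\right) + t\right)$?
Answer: $\frac{1}{964383480} \approx 1.0369 \cdot 10^{-9}$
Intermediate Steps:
$T = 27$ ($T = 3 \cdot 3^{2} = 3 \cdot 9 = 27$)
$X{\left(t \right)} = -4 + t \left(t + 2 t^{2}\right)$ ($X{\left(t \right)} = -4 + t \left(\left(t^{2} + t^{2}\right) + t\right) = -4 + t \left(2 t^{2} + t\right) = -4 + t \left(t + 2 t^{2}\right)$)
$\frac{1}{u + X{\left(\left(T + E{\left(-2,1 \right)}\right)^{2} \right)}} = \frac{1}{-11780 + \left(-4 + \left(\left(27 + 1\right)^{2}\right)^{2} + 2 \left(\left(27 + 1\right)^{2}\right)^{3}\right)} = \frac{1}{-11780 + \left(-4 + \left(28^{2}\right)^{2} + 2 \left(28^{2}\right)^{3}\right)} = \frac{1}{-11780 + \left(-4 + 784^{2} + 2 \cdot 784^{3}\right)} = \frac{1}{-11780 + \left(-4 + 614656 + 2 \cdot 481890304\right)} = \frac{1}{-11780 + \left(-4 + 614656 + 963780608\right)} = \frac{1}{-11780 + 964395260} = \frac{1}{964383480}$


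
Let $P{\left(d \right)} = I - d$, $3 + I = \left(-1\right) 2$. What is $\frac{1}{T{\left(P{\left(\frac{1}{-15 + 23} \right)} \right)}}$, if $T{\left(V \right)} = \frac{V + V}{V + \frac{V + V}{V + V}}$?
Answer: $\frac{33}{82} \approx 0.40244$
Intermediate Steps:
$I = -5$ ($I = -3 - 2 = -5$)
$P{\left(d \right)} = -5 - d$
$T{\left(V \right)} = \frac{2 V}{1 + V}$ ($T{\left(V \right)} = \frac{2 V}{V + \frac{2 V}{2 V}} = \frac{2 V}{V + 2 V \frac{1}{2 V}} = \frac{2 V}{V + 1} = \frac{2 V}{1 + V}$)
$\frac{1}{T{\left(P{\left(\frac{1}{-15 + 23} \right)} \right)}} = \frac{1}{2 \left(-5 - \frac{1}{-15 + 23}\right) \frac{1}{1 - \left(5 + \frac{1}{-15 + 23}\right)}} = \frac{1}{2 \left(-5 - \frac{1}{8}\right) \frac{1}{1 - \frac{41}{8}}} = \frac{1}{2 \left(- \frac{41}{8}\right) \frac{1}{1 - \frac{41}{8}}} = \frac{1}{2 \left(- \frac{41}{8}\right) \frac{1}{- \frac{33}{8}}} = \frac{1}{2 \left(- \frac{41}{8}\right) \left(- \frac{8}{33}\right)} = \frac{1}{\frac{82}{33}} = \frac{33}{82}$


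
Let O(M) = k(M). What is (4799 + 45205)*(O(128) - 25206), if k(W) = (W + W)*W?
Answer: 378130248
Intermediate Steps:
k(W) = 2*W² (k(W) = (2*W)*W = 2*W²)
O(M) = 2*M²
(4799 + 45205)*(O(128) - 25206) = (4799 + 45205)*(2*128² - 25206) = 50004*(2*16384 - 25206) = 50004*(32768 - 25206) = 50004*7562 = 378130248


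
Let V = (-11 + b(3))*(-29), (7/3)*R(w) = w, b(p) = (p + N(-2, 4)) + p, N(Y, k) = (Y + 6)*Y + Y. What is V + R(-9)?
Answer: 3018/7 ≈ 431.14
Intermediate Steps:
N(Y, k) = Y + Y*(6 + Y) (N(Y, k) = (6 + Y)*Y + Y = Y*(6 + Y) + Y = Y + Y*(6 + Y))
b(p) = -10 + 2*p (b(p) = (p - 2*(7 - 2)) + p = (p - 2*5) + p = (p - 10) + p = (-10 + p) + p = -10 + 2*p)
R(w) = 3*w/7
V = 435 (V = (-11 + (-10 + 2*3))*(-29) = (-11 + (-10 + 6))*(-29) = (-11 - 4)*(-29) = -15*(-29) = 435)
V + R(-9) = 435 + (3/7)*(-9) = 435 - 27/7 = 3018/7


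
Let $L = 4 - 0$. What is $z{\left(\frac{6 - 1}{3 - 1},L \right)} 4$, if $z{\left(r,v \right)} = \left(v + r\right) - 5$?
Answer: $6$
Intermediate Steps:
$L = 4$ ($L = 4 + 0 = 4$)
$z{\left(r,v \right)} = -5 + r + v$ ($z{\left(r,v \right)} = \left(r + v\right) - 5 = -5 + r + v$)
$z{\left(\frac{6 - 1}{3 - 1},L \right)} 4 = \left(-5 + \frac{6 - 1}{3 - 1} + 4\right) 4 = \left(-5 + \frac{5}{2} + 4\right) 4 = \frac{3}{2} \cdot 4 = 6$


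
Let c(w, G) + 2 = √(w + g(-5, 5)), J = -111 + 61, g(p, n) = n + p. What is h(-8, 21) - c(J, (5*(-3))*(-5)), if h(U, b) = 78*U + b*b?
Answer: -181 - 5*I*√2 ≈ -181.0 - 7.0711*I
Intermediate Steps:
h(U, b) = b² + 78*U (h(U, b) = 78*U + b² = b² + 78*U)
J = -50
c(w, G) = -2 + √w (c(w, G) = -2 + √(w + (5 - 5)) = -2 + √(w + 0) = -2 + √w)
h(-8, 21) - c(J, (5*(-3))*(-5)) = (21² + 78*(-8)) - (-2 + √(-50)) = (441 - 624) - (-2 + 5*I*√2) = -183 + (2 - 5*I*√2) = -181 - 5*I*√2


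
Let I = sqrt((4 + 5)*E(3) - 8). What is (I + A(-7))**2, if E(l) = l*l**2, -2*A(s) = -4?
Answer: (2 + sqrt(235))**2 ≈ 300.32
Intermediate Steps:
A(s) = 2 (A(s) = -1/2*(-4) = 2)
E(l) = l**3
I = sqrt(235) (I = sqrt((4 + 5)*3**3 - 8) = sqrt(9*27 - 8) = sqrt(243 - 8) = sqrt(235) ≈ 15.330)
(I + A(-7))**2 = (sqrt(235) + 2)**2 = (2 + sqrt(235))**2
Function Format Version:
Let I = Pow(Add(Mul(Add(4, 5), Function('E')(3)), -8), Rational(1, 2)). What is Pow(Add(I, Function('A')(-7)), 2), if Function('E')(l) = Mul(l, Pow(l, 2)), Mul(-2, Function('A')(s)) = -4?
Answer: Pow(Add(2, Pow(235, Rational(1, 2))), 2) ≈ 300.32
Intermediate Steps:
Function('A')(s) = 2 (Function('A')(s) = Mul(Rational(-1, 2), -4) = 2)
Function('E')(l) = Pow(l, 3)
I = Pow(235, Rational(1, 2)) (I = Pow(Add(Mul(Add(4, 5), Pow(3, 3)), -8), Rational(1, 2)) = Pow(Add(Mul(9, 27), -8), Rational(1, 2)) = Pow(Add(243, -8), Rational(1, 2)) = Pow(235, Rational(1, 2)) ≈ 15.330)
Pow(Add(I, Function('A')(-7)), 2) = Pow(Add(Pow(235, Rational(1, 2)), 2), 2) = Pow(Add(2, Pow(235, Rational(1, 2))), 2)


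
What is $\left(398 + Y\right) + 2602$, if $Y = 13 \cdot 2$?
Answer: $3026$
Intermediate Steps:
$Y = 26$
$\left(398 + Y\right) + 2602 = \left(398 + 26\right) + 2602 = 424 + 2602 = 3026$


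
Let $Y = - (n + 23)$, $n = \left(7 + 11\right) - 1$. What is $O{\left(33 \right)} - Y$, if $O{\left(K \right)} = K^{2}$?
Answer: $1129$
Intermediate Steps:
$n = 17$ ($n = 18 - 1 = 17$)
$Y = -40$ ($Y = - (17 + 23) = \left(-1\right) 40 = -40$)
$O{\left(33 \right)} - Y = 33^{2} - -40 = 1089 + 40 = 1129$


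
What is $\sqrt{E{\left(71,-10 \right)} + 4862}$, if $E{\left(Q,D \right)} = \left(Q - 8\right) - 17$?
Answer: $2 \sqrt{1227} \approx 70.057$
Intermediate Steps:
$E{\left(Q,D \right)} = -25 + Q$ ($E{\left(Q,D \right)} = \left(-8 + Q\right) - 17 = -25 + Q$)
$\sqrt{E{\left(71,-10 \right)} + 4862} = \sqrt{\left(-25 + 71\right) + 4862} = \sqrt{46 + 4862} = \sqrt{4908} = 2 \sqrt{1227}$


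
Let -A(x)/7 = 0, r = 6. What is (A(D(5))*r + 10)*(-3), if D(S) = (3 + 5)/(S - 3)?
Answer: -30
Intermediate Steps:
D(S) = 8/(-3 + S)
A(x) = 0 (A(x) = -7*0 = 0)
(A(D(5))*r + 10)*(-3) = (0*6 + 10)*(-3) = (0 + 10)*(-3) = 10*(-3) = -30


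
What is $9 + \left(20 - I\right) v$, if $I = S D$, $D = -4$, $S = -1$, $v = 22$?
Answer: $361$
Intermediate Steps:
$I = 4$ ($I = \left(-1\right) \left(-4\right) = 4$)
$9 + \left(20 - I\right) v = 9 + \left(20 - 4\right) 22 = 9 + 16 \cdot 22 = 9 + 352 = 361$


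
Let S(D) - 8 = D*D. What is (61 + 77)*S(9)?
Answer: 12282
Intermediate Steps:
S(D) = 8 + D² (S(D) = 8 + D*D = 8 + D²)
(61 + 77)*S(9) = (61 + 77)*(8 + 9²) = 138*(8 + 81) = 138*89 = 12282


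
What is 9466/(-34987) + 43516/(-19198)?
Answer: -852111280/335840213 ≈ -2.5373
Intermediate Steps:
9466/(-34987) + 43516/(-19198) = 9466*(-1/34987) + 43516*(-1/19198) = -9466/34987 - 21758/9599 = -852111280/335840213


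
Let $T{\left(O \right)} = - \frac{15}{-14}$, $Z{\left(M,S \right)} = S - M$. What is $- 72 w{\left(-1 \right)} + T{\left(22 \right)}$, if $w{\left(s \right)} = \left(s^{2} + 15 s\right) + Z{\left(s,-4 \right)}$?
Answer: $\frac{17151}{14} \approx 1225.1$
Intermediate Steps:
$T{\left(O \right)} = \frac{15}{14}$ ($T{\left(O \right)} = \left(-15\right) \left(- \frac{1}{14}\right) = \frac{15}{14}$)
$w{\left(s \right)} = -4 + s^{2} + 14 s$ ($w{\left(s \right)} = \left(s^{2} + 15 s\right) - \left(4 + s\right) = -4 + s^{2} + 14 s$)
$- 72 w{\left(-1 \right)} + T{\left(22 \right)} = - 72 \left(-4 + \left(-1\right)^{2} + 14 \left(-1\right)\right) + \frac{15}{14} = - 72 \left(-4 + 1 - 14\right) + \frac{15}{14} = \left(-72\right) \left(-17\right) + \frac{15}{14} = 1224 + \frac{15}{14} = \frac{17151}{14}$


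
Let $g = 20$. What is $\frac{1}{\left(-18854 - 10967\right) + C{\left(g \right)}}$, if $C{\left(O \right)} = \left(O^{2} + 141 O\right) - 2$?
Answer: $- \frac{1}{26603} \approx -3.759 \cdot 10^{-5}$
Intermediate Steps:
$C{\left(O \right)} = -2 + O^{2} + 141 O$
$\frac{1}{\left(-18854 - 10967\right) + C{\left(g \right)}} = \frac{1}{\left(-18854 - 10967\right) + \left(-2 + 20^{2} + 141 \cdot 20\right)} = \frac{1}{-29821 + \left(-2 + 400 + 2820\right)} = \frac{1}{-29821 + 3218} = \frac{1}{-26603} = - \frac{1}{26603}$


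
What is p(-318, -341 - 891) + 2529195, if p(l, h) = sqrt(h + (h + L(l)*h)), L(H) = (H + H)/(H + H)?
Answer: 2529195 + 4*I*sqrt(231) ≈ 2.5292e+6 + 60.795*I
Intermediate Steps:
L(H) = 1 (L(H) = (2*H)/((2*H)) = (2*H)*(1/(2*H)) = 1)
p(l, h) = sqrt(3)*sqrt(h) (p(l, h) = sqrt(h + (h + 1*h)) = sqrt(h + (h + h)) = sqrt(h + 2*h) = sqrt(3*h) = sqrt(3)*sqrt(h))
p(-318, -341 - 891) + 2529195 = sqrt(3)*sqrt(-341 - 891) + 2529195 = sqrt(3)*sqrt(-1232) + 2529195 = sqrt(3)*(4*I*sqrt(77)) + 2529195 = 4*I*sqrt(231) + 2529195 = 2529195 + 4*I*sqrt(231)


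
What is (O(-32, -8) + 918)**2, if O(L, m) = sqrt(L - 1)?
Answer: (918 + I*sqrt(33))**2 ≈ 8.4269e+5 + 1.055e+4*I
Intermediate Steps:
O(L, m) = sqrt(-1 + L)
(O(-32, -8) + 918)**2 = (sqrt(-1 - 32) + 918)**2 = (sqrt(-33) + 918)**2 = (I*sqrt(33) + 918)**2 = (918 + I*sqrt(33))**2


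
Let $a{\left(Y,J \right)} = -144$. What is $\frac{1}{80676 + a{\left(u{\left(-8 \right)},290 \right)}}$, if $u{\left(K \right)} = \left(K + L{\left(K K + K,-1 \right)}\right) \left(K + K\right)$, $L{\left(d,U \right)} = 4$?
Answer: $\frac{1}{80532} \approx 1.2417 \cdot 10^{-5}$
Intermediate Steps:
$u{\left(K \right)} = 2 K \left(4 + K\right)$ ($u{\left(K \right)} = \left(K + 4\right) \left(K + K\right) = \left(4 + K\right) 2 K = 2 K \left(4 + K\right)$)
$\frac{1}{80676 + a{\left(u{\left(-8 \right)},290 \right)}} = \frac{1}{80676 - 144} = \frac{1}{80532}$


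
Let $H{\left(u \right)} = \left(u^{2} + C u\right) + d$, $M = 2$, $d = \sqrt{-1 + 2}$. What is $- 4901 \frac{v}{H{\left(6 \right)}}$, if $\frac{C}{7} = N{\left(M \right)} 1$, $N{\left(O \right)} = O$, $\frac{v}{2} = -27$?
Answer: $\frac{264654}{121} \approx 2187.2$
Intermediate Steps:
$d = 1$ ($d = \sqrt{1} = 1$)
$v = -54$ ($v = 2 \left(-27\right) = -54$)
$C = 14$ ($C = 7 \cdot 2 \cdot 1 = 7 \cdot 2 = 14$)
$H{\left(u \right)} = 1 + u^{2} + 14 u$ ($H{\left(u \right)} = \left(u^{2} + 14 u\right) + 1 = 1 + u^{2} + 14 u$)
$- 4901 \frac{v}{H{\left(6 \right)}} = - 4901 \left(- \frac{54}{1 + 6^{2} + 14 \cdot 6}\right) = - 4901 \left(- \frac{54}{1 + 36 + 84}\right) = - 4901 \left(- \frac{54}{121}\right) = - 4901 \left(\left(-54\right) \frac{1}{121}\right) = \left(-4901\right) \left(- \frac{54}{121}\right) = \frac{264654}{121}$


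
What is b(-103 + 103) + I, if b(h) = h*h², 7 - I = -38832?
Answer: 38839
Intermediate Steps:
I = 38839 (I = 7 - 1*(-38832) = 7 + 38832 = 38839)
b(h) = h³
b(-103 + 103) + I = (-103 + 103)³ + 38839 = 0³ + 38839 = 0 + 38839 = 38839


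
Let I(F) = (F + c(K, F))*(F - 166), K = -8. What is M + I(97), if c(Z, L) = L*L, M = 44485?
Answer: -611429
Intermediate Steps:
c(Z, L) = L**2
I(F) = (-166 + F)*(F + F**2) (I(F) = (F + F**2)*(F - 166) = (F + F**2)*(-166 + F) = (-166 + F)*(F + F**2))
M + I(97) = 44485 + 97*(-166 + 97**2 - 165*97) = 44485 + 97*(-166 + 9409 - 16005) = 44485 + 97*(-6762) = 44485 - 655914 = -611429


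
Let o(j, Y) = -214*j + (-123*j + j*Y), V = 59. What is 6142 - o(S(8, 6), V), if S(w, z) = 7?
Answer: 8088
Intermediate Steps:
o(j, Y) = -337*j + Y*j (o(j, Y) = -214*j + (-123*j + Y*j) = -337*j + Y*j)
6142 - o(S(8, 6), V) = 6142 - 7*(-337 + 59) = 6142 - 7*(-278) = 6142 - 1*(-1946) = 6142 + 1946 = 8088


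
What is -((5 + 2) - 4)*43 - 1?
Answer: -130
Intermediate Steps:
-((5 + 2) - 4)*43 - 1 = -(7 - 4)*43 - 1 = -1*3*43 - 1 = -3*43 - 1 = -129 - 1 = -130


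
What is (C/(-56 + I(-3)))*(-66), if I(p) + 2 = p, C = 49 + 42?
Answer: 6006/61 ≈ 98.459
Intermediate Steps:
C = 91
I(p) = -2 + p
(C/(-56 + I(-3)))*(-66) = (91/(-56 + (-2 - 3)))*(-66) = (91/(-56 - 5))*(-66) = (91/(-61))*(-66) = -1/61*91*(-66) = -91/61*(-66) = 6006/61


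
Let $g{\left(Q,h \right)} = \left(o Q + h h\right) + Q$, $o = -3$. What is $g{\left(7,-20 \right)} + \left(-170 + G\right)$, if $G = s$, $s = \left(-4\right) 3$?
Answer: $204$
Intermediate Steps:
$s = -12$
$G = -12$
$g{\left(Q,h \right)} = h^{2} - 2 Q$ ($g{\left(Q,h \right)} = \left(- 3 Q + h h\right) + Q = \left(- 3 Q + h^{2}\right) + Q = \left(h^{2} - 3 Q\right) + Q = h^{2} - 2 Q$)
$g{\left(7,-20 \right)} + \left(-170 + G\right) = \left(\left(-20\right)^{2} - 14\right) - 182 = \left(400 - 14\right) - 182 = 386 - 182 = 204$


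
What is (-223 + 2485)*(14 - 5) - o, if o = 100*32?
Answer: 17158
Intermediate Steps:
o = 3200
(-223 + 2485)*(14 - 5) - o = (-223 + 2485)*(14 - 5) - 1*3200 = 2262*9 - 3200 = 20358 - 3200 = 17158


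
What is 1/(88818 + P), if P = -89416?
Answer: -1/598 ≈ -0.0016722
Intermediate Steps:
1/(88818 + P) = 1/(88818 - 89416) = 1/(-598) = -1/598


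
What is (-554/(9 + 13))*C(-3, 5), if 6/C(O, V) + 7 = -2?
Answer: 554/33 ≈ 16.788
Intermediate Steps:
C(O, V) = -⅔ (C(O, V) = 6/(-7 - 2) = 6/(-9) = 6*(-⅑) = -⅔)
(-554/(9 + 13))*C(-3, 5) = -554/(9 + 13)*(-⅔) = -554/(22*1)*(-⅔) = -554/22*(-⅔) = -554*1/22*(-⅔) = -277/11*(-⅔) = 554/33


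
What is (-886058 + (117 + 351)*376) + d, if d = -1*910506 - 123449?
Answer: -1744045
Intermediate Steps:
d = -1033955 (d = -910506 - 123449 = -1033955)
(-886058 + (117 + 351)*376) + d = (-886058 + (117 + 351)*376) - 1033955 = (-886058 + 468*376) - 1033955 = (-886058 + 175968) - 1033955 = -710090 - 1033955 = -1744045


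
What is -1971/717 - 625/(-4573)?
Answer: -2855086/1092947 ≈ -2.6123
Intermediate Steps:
-1971/717 - 625/(-4573) = -1971*1/717 - 625*(-1/4573) = -657/239 + 625/4573 = -2855086/1092947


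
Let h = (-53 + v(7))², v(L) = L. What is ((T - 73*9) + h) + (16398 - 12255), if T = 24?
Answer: 5626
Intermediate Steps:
h = 2116 (h = (-53 + 7)² = (-46)² = 2116)
((T - 73*9) + h) + (16398 - 12255) = ((24 - 73*9) + 2116) + (16398 - 12255) = ((24 - 657) + 2116) + 4143 = (-633 + 2116) + 4143 = 1483 + 4143 = 5626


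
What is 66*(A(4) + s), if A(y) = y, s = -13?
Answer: -594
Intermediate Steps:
66*(A(4) + s) = 66*(4 - 13) = 66*(-9) = -594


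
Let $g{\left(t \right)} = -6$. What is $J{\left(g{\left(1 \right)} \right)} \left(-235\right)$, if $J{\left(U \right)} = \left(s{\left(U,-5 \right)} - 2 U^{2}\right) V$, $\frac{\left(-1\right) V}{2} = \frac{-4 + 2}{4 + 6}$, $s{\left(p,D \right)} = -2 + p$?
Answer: $7520$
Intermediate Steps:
$V = \frac{2}{5}$ ($V = - 2 \frac{-4 + 2}{4 + 6} = - 2 \left(- \frac{2}{10}\right) = - 2 \left(\left(-2\right) \frac{1}{10}\right) = \left(-2\right) \left(- \frac{1}{5}\right) = \frac{2}{5} \approx 0.4$)
$J{\left(U \right)} = - \frac{4}{5} - \frac{4 U^{2}}{5} + \frac{2 U}{5}$ ($J{\left(U \right)} = \left(\left(-2 + U\right) - 2 U^{2}\right) \frac{2}{5} = \left(-2 + U - 2 U^{2}\right) \frac{2}{5} = - \frac{4}{5} - \frac{4 U^{2}}{5} + \frac{2 U}{5}$)
$J{\left(g{\left(1 \right)} \right)} \left(-235\right) = \left(- \frac{4}{5} - \frac{4 \left(-6\right)^{2}}{5} + \frac{2}{5} \left(-6\right)\right) \left(-235\right) = \left(- \frac{4}{5} - \frac{144}{5} - \frac{12}{5}\right) \left(-235\right) = \left(-32\right) \left(-235\right) = 7520$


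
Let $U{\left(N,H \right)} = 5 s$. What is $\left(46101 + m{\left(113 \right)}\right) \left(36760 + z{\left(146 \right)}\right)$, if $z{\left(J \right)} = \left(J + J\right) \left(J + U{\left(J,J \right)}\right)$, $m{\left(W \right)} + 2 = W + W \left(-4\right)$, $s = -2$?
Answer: $3499358720$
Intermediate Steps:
$U{\left(N,H \right)} = -10$ ($U{\left(N,H \right)} = 5 \left(-2\right) = -10$)
$m{\left(W \right)} = -2 - 3 W$ ($m{\left(W \right)} = -2 + \left(W + W \left(-4\right)\right) = -2 + \left(W - 4 W\right) = -2 - 3 W$)
$z{\left(J \right)} = 2 J \left(-10 + J\right)$ ($z{\left(J \right)} = \left(J + J\right) \left(J - 10\right) = 2 J \left(-10 + J\right)$)
$\left(46101 + m{\left(113 \right)}\right) \left(36760 + z{\left(146 \right)}\right) = \left(46101 - 341\right) \left(36760 + 2 \cdot 146 \left(-10 + 146\right)\right) = \left(46101 - 341\right) \left(36760 + 2 \cdot 146 \cdot 136\right) = \left(46101 - 341\right) \left(36760 + 39712\right) = 45760 \cdot 76472 = 3499358720$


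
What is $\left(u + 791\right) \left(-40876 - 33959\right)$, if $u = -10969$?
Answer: $761670630$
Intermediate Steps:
$\left(u + 791\right) \left(-40876 - 33959\right) = \left(-10969 + 791\right) \left(-40876 - 33959\right) = \left(-10178\right) \left(-74835\right) = 761670630$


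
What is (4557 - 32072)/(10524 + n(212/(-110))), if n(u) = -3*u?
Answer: -1513325/579138 ≈ -2.6131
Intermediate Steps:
(4557 - 32072)/(10524 + n(212/(-110))) = (4557 - 32072)/(10524 - 636/(-110)) = -27515/(10524 - 636*(-1)/110) = -27515/(10524 - 3*(-106/55)) = -27515/(10524 + 318/55) = -27515/579138/55 = -27515*55/579138 = -1513325/579138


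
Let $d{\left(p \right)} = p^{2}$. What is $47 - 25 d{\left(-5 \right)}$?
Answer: $-578$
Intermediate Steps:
$47 - 25 d{\left(-5 \right)} = 47 - 25 \left(-5\right)^{2} = 47 - 625 = -578$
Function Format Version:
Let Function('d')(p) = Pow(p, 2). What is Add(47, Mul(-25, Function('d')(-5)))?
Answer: -578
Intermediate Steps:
Add(47, Mul(-25, Function('d')(-5))) = Add(47, Mul(-25, Pow(-5, 2))) = Add(47, Mul(-25, 25)) = Add(47, -625) = -578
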